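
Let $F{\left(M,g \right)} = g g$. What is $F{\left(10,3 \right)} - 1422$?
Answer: $-1413$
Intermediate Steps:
$F{\left(M,g \right)} = g^{2}$
$F{\left(10,3 \right)} - 1422 = 3^{2} - 1422 = 9 - 1422 = -1413$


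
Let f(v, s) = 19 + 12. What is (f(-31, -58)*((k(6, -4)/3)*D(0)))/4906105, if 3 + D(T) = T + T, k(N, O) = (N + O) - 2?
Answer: 0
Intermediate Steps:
k(N, O) = -2 + N + O
f(v, s) = 31
D(T) = -3 + 2*T (D(T) = -3 + (T + T) = -3 + 2*T)
(f(-31, -58)*((k(6, -4)/3)*D(0)))/4906105 = (31*(((-2 + 6 - 4)/3)*(-3 + 2*0)))/4906105 = (31*(((1/3)*0)*(-3 + 0)))*(1/4906105) = (31*(0*(-3)))*(1/4906105) = (31*0)*(1/4906105) = 0*(1/4906105) = 0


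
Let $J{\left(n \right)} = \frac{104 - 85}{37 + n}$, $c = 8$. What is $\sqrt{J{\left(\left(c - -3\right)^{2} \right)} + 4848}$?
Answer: $\frac{\sqrt{121028474}}{158} \approx 69.628$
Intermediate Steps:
$J{\left(n \right)} = \frac{19}{37 + n}$
$\sqrt{J{\left(\left(c - -3\right)^{2} \right)} + 4848} = \sqrt{\frac{19}{37 + \left(8 - -3\right)^{2}} + 4848} = \sqrt{\frac{19}{37 + \left(8 + 3\right)^{2}} + 4848} = \sqrt{\frac{19}{37 + 11^{2}} + 4848} = \sqrt{\frac{19}{37 + 121} + 4848} = \sqrt{\frac{19}{158} + 4848} = \sqrt{\frac{766003}{158}} = \frac{\sqrt{121028474}}{158}$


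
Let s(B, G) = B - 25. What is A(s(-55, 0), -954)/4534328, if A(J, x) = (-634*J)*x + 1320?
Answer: -6048195/566791 ≈ -10.671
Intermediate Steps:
s(B, G) = -25 + B
A(J, x) = 1320 - 634*J*x (A(J, x) = -634*J*x + 1320 = 1320 - 634*J*x)
A(s(-55, 0), -954)/4534328 = (1320 - 634*(-25 - 55)*(-954))/4534328 = (1320 - 634*(-80)*(-954))*(1/4534328) = (1320 - 48386880)*(1/4534328) = -48385560*1/4534328 = -6048195/566791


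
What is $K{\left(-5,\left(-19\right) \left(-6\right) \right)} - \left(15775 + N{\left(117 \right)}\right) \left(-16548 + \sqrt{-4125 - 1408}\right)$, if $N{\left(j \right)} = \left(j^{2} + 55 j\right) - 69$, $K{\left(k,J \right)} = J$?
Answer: $592914954 - 35830 i \sqrt{5533} \approx 5.9292 \cdot 10^{8} - 2.6652 \cdot 10^{6} i$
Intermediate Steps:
$N{\left(j \right)} = -69 + j^{2} + 55 j$
$K{\left(-5,\left(-19\right) \left(-6\right) \right)} - \left(15775 + N{\left(117 \right)}\right) \left(-16548 + \sqrt{-4125 - 1408}\right) = \left(-19\right) \left(-6\right) - \left(15775 + \left(-69 + 117^{2} + 55 \cdot 117\right)\right) \left(-16548 + \sqrt{-4125 - 1408}\right) = 114 - \left(15775 + \left(-69 + 13689 + 6435\right)\right) \left(-16548 + \sqrt{-5533}\right) = 114 - \left(15775 + 20055\right) \left(-16548 + i \sqrt{5533}\right) = 114 - 35830 \left(-16548 + i \sqrt{5533}\right) = 114 - \left(-592914840 + 35830 i \sqrt{5533}\right) = 114 + \left(592914840 - 35830 i \sqrt{5533}\right) = 592914954 - 35830 i \sqrt{5533}$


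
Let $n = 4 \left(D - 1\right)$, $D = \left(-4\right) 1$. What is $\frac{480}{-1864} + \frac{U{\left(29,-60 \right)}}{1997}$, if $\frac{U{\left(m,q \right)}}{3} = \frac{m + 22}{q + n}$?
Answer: $- \frac{9621249}{37224080} \approx -0.25847$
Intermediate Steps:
$D = -4$
$n = -20$ ($n = 4 \left(-4 - 1\right) = 4 \left(-5\right) = -20$)
$U{\left(m,q \right)} = \frac{3 \left(22 + m\right)}{-20 + q}$ ($U{\left(m,q \right)} = 3 \frac{m + 22}{q - 20} = 3 \frac{22 + m}{-20 + q} = \frac{3 \left(22 + m\right)}{-20 + q}$)
$\frac{480}{-1864} + \frac{U{\left(29,-60 \right)}}{1997} = \frac{480}{-1864} + \frac{3 \frac{1}{-20 - 60} \left(22 + 29\right)}{1997} = 480 \left(- \frac{1}{1864}\right) + 3 \frac{1}{-80} \cdot 51 \cdot \frac{1}{1997} = - \frac{60}{233} + 3 \left(- \frac{1}{80}\right) 51 \cdot \frac{1}{1997} = - \frac{60}{233} - \frac{153}{159760} = - \frac{9621249}{37224080}$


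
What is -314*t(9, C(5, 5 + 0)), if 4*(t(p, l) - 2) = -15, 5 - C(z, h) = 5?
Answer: 1099/2 ≈ 549.50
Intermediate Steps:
C(z, h) = 0 (C(z, h) = 5 - 1*5 = 5 - 5 = 0)
t(p, l) = -7/4 (t(p, l) = 2 + (1/4)*(-15) = 2 - 15/4 = -7/4)
-314*t(9, C(5, 5 + 0)) = -314*(-7/4) = 1099/2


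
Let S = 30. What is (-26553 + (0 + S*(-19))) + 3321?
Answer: -23802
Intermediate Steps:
(-26553 + (0 + S*(-19))) + 3321 = (-26553 + (0 + 30*(-19))) + 3321 = (-26553 + (0 - 570)) + 3321 = (-26553 - 570) + 3321 = -27123 + 3321 = -23802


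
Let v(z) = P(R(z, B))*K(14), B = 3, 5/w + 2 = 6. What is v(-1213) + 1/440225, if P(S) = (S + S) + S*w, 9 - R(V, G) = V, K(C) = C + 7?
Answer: 73430850677/880450 ≈ 83402.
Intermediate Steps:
w = 5/4 (w = 5/(-2 + 6) = 5/4 ≈ 1.2500)
K(C) = 7 + C
R(V, G) = 9 - V
P(S) = 13*S/4 (P(S) = (S + S) + S*(5/4) = 2*S + 5*S/4 = 13*S/4)
v(z) = 2457/4 - 273*z/4 (v(z) = (13*(9 - z)/4)*(7 + 14) = (117/4 - 13*z/4)*21 = 2457/4 - 273*z/4)
v(-1213) + 1/440225 = (2457/4 - 273/4*(-1213)) + 1/440225 = (2457/4 + 331149/4) + 1/440225 = 166803/2 + 1/440225 = 73430850677/880450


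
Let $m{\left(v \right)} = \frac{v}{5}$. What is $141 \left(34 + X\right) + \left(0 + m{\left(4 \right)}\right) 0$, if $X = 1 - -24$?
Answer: $8319$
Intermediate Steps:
$m{\left(v \right)} = \frac{v}{5}$ ($m{\left(v \right)} = v \frac{1}{5} = \frac{v}{5}$)
$X = 25$ ($X = 1 + 24 = 25$)
$141 \left(34 + X\right) + \left(0 + m{\left(4 \right)}\right) 0 = 141 \left(34 + 25\right) + \left(0 + \frac{1}{5} \cdot 4\right) 0 = 141 \cdot 59 + \left(0 + \frac{4}{5}\right) 0 = 8319 + \frac{4}{5} \cdot 0 = 8319 + 0 = 8319$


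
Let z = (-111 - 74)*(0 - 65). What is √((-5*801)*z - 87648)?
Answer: I*√48247773 ≈ 6946.1*I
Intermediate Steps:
z = 12025 (z = -185*(-65) = 12025)
√((-5*801)*z - 87648) = √(-5*801*12025 - 87648) = √(-4005*12025 - 87648) = √(-48160125 - 87648) = √(-48247773) = I*√48247773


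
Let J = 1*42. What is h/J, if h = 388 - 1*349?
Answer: 13/14 ≈ 0.92857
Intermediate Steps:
h = 39 (h = 388 - 349 = 39)
J = 42
h/J = 39/42 = 39*(1/42) = 13/14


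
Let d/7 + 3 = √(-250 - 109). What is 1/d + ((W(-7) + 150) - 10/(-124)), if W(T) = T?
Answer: 11425755/79856 - I*√359/2576 ≈ 143.08 - 0.0073553*I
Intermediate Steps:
d = -21 + 7*I*√359 (d = -21 + 7*√(-250 - 109) = -21 + 7*√(-359) = -21 + 7*(I*√359) = -21 + 7*I*√359 ≈ -21.0 + 132.63*I)
1/d + ((W(-7) + 150) - 10/(-124)) = 1/(-21 + 7*I*√359) + ((-7 + 150) - 10/(-124)) = 1/(-21 + 7*I*√359) + (143 - 10*(-1/124)) = 1/(-21 + 7*I*√359) + (143 + 5/62) = 1/(-21 + 7*I*√359) + 8871/62 = 8871/62 + 1/(-21 + 7*I*√359)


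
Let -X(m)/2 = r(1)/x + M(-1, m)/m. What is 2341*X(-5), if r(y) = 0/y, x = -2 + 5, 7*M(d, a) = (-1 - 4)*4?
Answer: -18728/7 ≈ -2675.4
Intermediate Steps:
M(d, a) = -20/7 (M(d, a) = ((-1 - 4)*4)/7 = (-5*4)/7 = (⅐)*(-20) = -20/7)
x = 3
r(y) = 0
X(m) = 40/(7*m) (X(m) = -2*(0/3 - 20/(7*m)) = -2*(0*(⅓) - 20/(7*m)) = -2*(0 - 20/(7*m)) = -(-40)/(7*m) = 40/(7*m))
2341*X(-5) = 2341*((40/7)/(-5)) = 2341*((40/7)*(-⅕)) = 2341*(-8/7) = -18728/7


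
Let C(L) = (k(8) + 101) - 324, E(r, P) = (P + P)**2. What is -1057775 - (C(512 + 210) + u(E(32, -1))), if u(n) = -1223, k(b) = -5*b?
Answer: -1056289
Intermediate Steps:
E(r, P) = 4*P**2 (E(r, P) = (2*P)**2 = 4*P**2)
C(L) = -263 (C(L) = (-5*8 + 101) - 324 = (-40 + 101) - 324 = 61 - 324 = -263)
-1057775 - (C(512 + 210) + u(E(32, -1))) = -1057775 - (-263 - 1223) = -1057775 - 1*(-1486) = -1057775 + 1486 = -1056289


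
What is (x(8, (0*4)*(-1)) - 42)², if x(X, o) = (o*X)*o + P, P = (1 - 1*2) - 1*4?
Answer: 2209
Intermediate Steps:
P = -5 (P = (1 - 2) - 4 = -1 - 4 = -5)
x(X, o) = -5 + X*o² (x(X, o) = (o*X)*o - 5 = (X*o)*o - 5 = X*o² - 5 = -5 + X*o²)
(x(8, (0*4)*(-1)) - 42)² = ((-5 + 8*((0*4)*(-1))²) - 42)² = ((-5 + 8*(0*(-1))²) - 42)² = ((-5 + 8*0²) - 42)² = ((-5 + 8*0) - 42)² = ((-5 + 0) - 42)² = (-5 - 42)² = (-47)² = 2209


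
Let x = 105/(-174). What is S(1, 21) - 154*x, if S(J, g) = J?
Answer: 2724/29 ≈ 93.931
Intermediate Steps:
x = -35/58 (x = 105*(-1/174) = -35/58 ≈ -0.60345)
S(1, 21) - 154*x = 1 - 154*(-35/58) = 1 + 2695/29 = 2724/29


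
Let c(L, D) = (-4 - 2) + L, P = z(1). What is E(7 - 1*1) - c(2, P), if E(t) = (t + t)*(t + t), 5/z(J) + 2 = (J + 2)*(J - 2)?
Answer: 148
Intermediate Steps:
z(J) = 5/(-2 + (-2 + J)*(2 + J)) (z(J) = 5/(-2 + (J + 2)*(J - 2)) = 5/(-2 + (2 + J)*(-2 + J)) = 5/(-2 + (-2 + J)*(2 + J)))
P = -1 (P = 5/(-6 + 1²) = 5/(-6 + 1) = 5/(-5) = 5*(-⅕) = -1)
c(L, D) = -6 + L
E(t) = 4*t² (E(t) = (2*t)*(2*t) = 4*t²)
E(7 - 1*1) - c(2, P) = 4*(7 - 1*1)² - (-6 + 2) = 4*(7 - 1)² - 1*(-4) = 4*6² + 4 = 4*36 + 4 = 144 + 4 = 148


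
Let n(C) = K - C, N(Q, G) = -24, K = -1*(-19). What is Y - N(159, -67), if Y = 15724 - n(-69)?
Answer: 15660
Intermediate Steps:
K = 19
n(C) = 19 - C
Y = 15636 (Y = 15724 - (19 - 1*(-69)) = 15724 - (19 + 69) = 15724 - 1*88 = 15724 - 88 = 15636)
Y - N(159, -67) = 15636 - 1*(-24) = 15636 + 24 = 15660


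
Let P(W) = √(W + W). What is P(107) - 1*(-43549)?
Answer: 43549 + √214 ≈ 43564.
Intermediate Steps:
P(W) = √2*√W (P(W) = √(2*W) = √2*√W)
P(107) - 1*(-43549) = √2*√107 - 1*(-43549) = √214 + 43549 = 43549 + √214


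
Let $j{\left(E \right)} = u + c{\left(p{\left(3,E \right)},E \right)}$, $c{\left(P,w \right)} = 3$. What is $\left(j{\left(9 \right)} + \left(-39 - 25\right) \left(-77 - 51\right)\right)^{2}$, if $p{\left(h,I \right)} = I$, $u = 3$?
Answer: $67207204$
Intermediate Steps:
$j{\left(E \right)} = 6$ ($j{\left(E \right)} = 3 + 3 = 6$)
$\left(j{\left(9 \right)} + \left(-39 - 25\right) \left(-77 - 51\right)\right)^{2} = \left(6 + \left(-39 - 25\right) \left(-77 - 51\right)\right)^{2} = \left(6 - -8192\right)^{2} = \left(6 + 8192\right)^{2} = 8198^{2} = 67207204$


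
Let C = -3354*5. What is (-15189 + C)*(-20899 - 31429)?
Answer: 1672350552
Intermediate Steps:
C = -16770
(-15189 + C)*(-20899 - 31429) = (-15189 - 16770)*(-20899 - 31429) = -31959*(-52328) = 1672350552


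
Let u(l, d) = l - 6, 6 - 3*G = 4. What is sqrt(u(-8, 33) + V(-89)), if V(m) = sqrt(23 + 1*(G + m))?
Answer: sqrt(-126 + 42*I*sqrt(3))/3 ≈ 1.0406 + 3.8837*I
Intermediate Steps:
G = 2/3 (G = 2 - 1/3*4 = 2 - 4/3 = 2/3 ≈ 0.66667)
u(l, d) = -6 + l
V(m) = sqrt(71/3 + m) (V(m) = sqrt(23 + 1*(2/3 + m)) = sqrt(23 + (2/3 + m)) = sqrt(71/3 + m))
sqrt(u(-8, 33) + V(-89)) = sqrt((-6 - 8) + sqrt(213 + 9*(-89))/3) = sqrt(-14 + sqrt(213 - 801)/3) = sqrt(-14 + sqrt(-588)/3) = sqrt(-14 + (14*I*sqrt(3))/3) = sqrt(-14 + 14*I*sqrt(3)/3)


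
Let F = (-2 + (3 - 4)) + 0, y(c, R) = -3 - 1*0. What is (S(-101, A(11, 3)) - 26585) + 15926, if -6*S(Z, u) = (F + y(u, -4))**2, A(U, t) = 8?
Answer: -10665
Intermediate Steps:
y(c, R) = -3 (y(c, R) = -3 + 0 = -3)
F = -3 (F = (-2 - 1) + 0 = -3 + 0 = -3)
S(Z, u) = -6 (S(Z, u) = -(-3 - 3)**2/6 = -1/6*(-6)**2 = -1/6*36 = -6)
(S(-101, A(11, 3)) - 26585) + 15926 = (-6 - 26585) + 15926 = -26591 + 15926 = -10665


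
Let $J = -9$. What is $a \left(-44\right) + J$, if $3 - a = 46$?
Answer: $1883$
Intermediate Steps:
$a = -43$ ($a = 3 - 46 = -43$)
$a \left(-44\right) + J = \left(-43\right) \left(-44\right) - 9 = 1892 - 9 = 1883$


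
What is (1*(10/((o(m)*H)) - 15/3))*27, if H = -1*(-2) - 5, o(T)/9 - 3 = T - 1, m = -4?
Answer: -130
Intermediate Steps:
o(T) = 18 + 9*T (o(T) = 27 + 9*(T - 1) = 27 + 9*(-1 + T) = 27 + (-9 + 9*T) = 18 + 9*T)
H = -3 (H = 2 - 5 = -3)
(1*(10/((o(m)*H)) - 15/3))*27 = (1*(10/(((18 + 9*(-4))*(-3))) - 15/3))*27 = (1*(10/(((18 - 36)*(-3))) - 15*⅓))*27 = (1*(10/((-18*(-3))) - 5))*27 = (1*(10/54 - 5))*27 = (1*(10*(1/54) - 5))*27 = (1*(5/27 - 5))*27 = (1*(-130/27))*27 = -130/27*27 = -130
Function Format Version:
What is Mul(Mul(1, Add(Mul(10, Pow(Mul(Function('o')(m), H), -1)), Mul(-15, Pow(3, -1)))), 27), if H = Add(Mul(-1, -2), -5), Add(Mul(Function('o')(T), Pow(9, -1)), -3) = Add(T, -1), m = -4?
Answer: -130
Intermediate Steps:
Function('o')(T) = Add(18, Mul(9, T)) (Function('o')(T) = Add(27, Mul(9, Add(T, -1))) = Add(27, Mul(9, Add(-1, T))) = Add(27, Add(-9, Mul(9, T))) = Add(18, Mul(9, T)))
H = -3 (H = Add(2, -5) = -3)
Mul(Mul(1, Add(Mul(10, Pow(Mul(Function('o')(m), H), -1)), Mul(-15, Pow(3, -1)))), 27) = Mul(Mul(1, Add(Mul(10, Pow(Mul(Add(18, Mul(9, -4)), -3), -1)), Mul(-15, Pow(3, -1)))), 27) = Mul(Mul(1, Add(Mul(10, Pow(Mul(Add(18, -36), -3), -1)), Mul(-15, Rational(1, 3)))), 27) = Mul(Mul(1, Add(Mul(10, Pow(Mul(-18, -3), -1)), -5)), 27) = Mul(Mul(1, Add(Mul(10, Pow(54, -1)), -5)), 27) = Mul(Mul(1, Add(Mul(10, Rational(1, 54)), -5)), 27) = Mul(Mul(1, Add(Rational(5, 27), -5)), 27) = Mul(Mul(1, Rational(-130, 27)), 27) = Mul(Rational(-130, 27), 27) = -130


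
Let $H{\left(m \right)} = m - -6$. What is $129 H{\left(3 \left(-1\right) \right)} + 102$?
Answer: $489$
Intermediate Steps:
$H{\left(m \right)} = 6 + m$ ($H{\left(m \right)} = m + 6 = 6 + m$)
$129 H{\left(3 \left(-1\right) \right)} + 102 = 129 \left(6 + 3 \left(-1\right)\right) + 102 = 129 \left(6 - 3\right) + 102 = 129 \cdot 3 + 102 = 387 + 102 = 489$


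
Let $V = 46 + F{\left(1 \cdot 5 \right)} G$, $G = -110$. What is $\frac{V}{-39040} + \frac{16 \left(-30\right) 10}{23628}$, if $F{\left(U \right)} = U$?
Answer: $- \frac{1827953}{9608720} \approx -0.19024$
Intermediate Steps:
$V = -504$ ($V = 46 + 1 \cdot 5 \left(-110\right) = 46 + 5 \left(-110\right) = 46 - 550 = -504$)
$\frac{V}{-39040} + \frac{16 \left(-30\right) 10}{23628} = - \frac{504}{-39040} + \frac{16 \left(-30\right) 10}{23628} = \left(-504\right) \left(- \frac{1}{39040}\right) + \left(-480\right) 10 \cdot \frac{1}{23628} = \frac{63}{4880} - \frac{400}{1969} = - \frac{1827953}{9608720}$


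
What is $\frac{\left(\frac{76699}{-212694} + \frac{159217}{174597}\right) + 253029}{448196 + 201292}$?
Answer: $\frac{1044048687981613}{2679912645636576} \approx 0.38958$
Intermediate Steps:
$\frac{\left(\frac{76699}{-212694} + \frac{159217}{174597}\right) + 253029}{448196 + 201292} = \frac{\left(76699 \left(- \frac{1}{212694}\right) + 159217 \cdot \frac{1}{174597}\right) + 253029}{649488} = \left(\left(- \frac{76699}{212694} + \frac{159217}{174597}\right) + 253029\right) \frac{1}{649488} = \left(\frac{2274787255}{4126192702} + 253029\right) \frac{1}{649488} = \frac{1044048687981613}{4126192702} \cdot \frac{1}{649488} = \frac{1044048687981613}{2679912645636576}$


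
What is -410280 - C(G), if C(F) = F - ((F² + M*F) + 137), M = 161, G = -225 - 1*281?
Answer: -235067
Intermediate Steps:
G = -506 (G = -225 - 281 = -506)
C(F) = -137 - F² - 160*F (C(F) = F - ((F² + 161*F) + 137) = F - (137 + F² + 161*F) = F + (-137 - F² - 161*F) = -137 - F² - 160*F)
-410280 - C(G) = -410280 - (-137 - 1*(-506)² - 160*(-506)) = -410280 - (-137 - 1*256036 + 80960) = -410280 - (-137 - 256036 + 80960) = -410280 - 1*(-175213) = -410280 + 175213 = -235067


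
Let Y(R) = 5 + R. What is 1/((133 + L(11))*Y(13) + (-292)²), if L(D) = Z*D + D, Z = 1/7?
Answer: 7/615190 ≈ 1.1379e-5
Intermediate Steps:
Z = ⅐ ≈ 0.14286
L(D) = 8*D/7 (L(D) = D/7 + D = 8*D/7)
1/((133 + L(11))*Y(13) + (-292)²) = 1/((133 + (8/7)*11)*(5 + 13) + (-292)²) = 1/((133 + 88/7)*18 + 85264) = 1/((1019/7)*18 + 85264) = 1/(18342/7 + 85264) = 1/(615190/7) = 7/615190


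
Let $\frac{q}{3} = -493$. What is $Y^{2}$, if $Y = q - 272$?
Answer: $3066001$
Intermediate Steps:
$q = -1479$ ($q = 3 \left(-493\right) = -1479$)
$Y = -1751$ ($Y = -1479 - 272 = -1751$)
$Y^{2} = \left(-1751\right)^{2} = 3066001$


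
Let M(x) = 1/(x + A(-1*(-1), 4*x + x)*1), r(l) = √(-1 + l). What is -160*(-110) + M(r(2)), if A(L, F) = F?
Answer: 105601/6 ≈ 17600.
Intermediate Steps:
M(x) = 1/(6*x) (M(x) = 1/(x + (4*x + x)*1) = 1/(x + (5*x)*1) = 1/(x + 5*x) = 1/(6*x))
-160*(-110) + M(r(2)) = -160*(-110) + 1/(6*(√(-1 + 2))) = 17600 + 1/(6*(√1)) = 17600 + (⅙)/1 = 17600 + (⅙)*1 = 17600 + ⅙ = 105601/6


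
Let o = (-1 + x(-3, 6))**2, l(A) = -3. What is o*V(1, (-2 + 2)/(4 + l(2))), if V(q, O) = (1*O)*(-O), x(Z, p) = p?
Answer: 0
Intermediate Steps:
o = 25 (o = (-1 + 6)**2 = 5**2 = 25)
V(q, O) = -O**2 (V(q, O) = O*(-O) = -O**2)
o*V(1, (-2 + 2)/(4 + l(2))) = 25*(-((-2 + 2)/(4 - 3))**2) = 25*(-(0/1)**2) = 25*(-(0*1)**2) = 25*(-1*0**2) = 25*(-1*0) = 25*0 = 0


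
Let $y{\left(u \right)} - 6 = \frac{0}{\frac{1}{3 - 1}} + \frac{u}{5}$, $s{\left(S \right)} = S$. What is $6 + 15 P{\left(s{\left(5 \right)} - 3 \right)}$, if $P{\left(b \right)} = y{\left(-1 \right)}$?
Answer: $93$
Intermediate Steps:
$y{\left(u \right)} = 6 + \frac{u}{5}$ ($y{\left(u \right)} = 6 + \left(\frac{0}{\frac{1}{3 - 1}} + \frac{u}{5}\right) = 6 + \left(\frac{0}{\frac{1}{2}} + u \frac{1}{5}\right) = 6 + \left(0 \frac{1}{\frac{1}{2}} + \frac{u}{5}\right) = 6 + \left(0 \cdot 2 + \frac{u}{5}\right) = 6 + \left(0 + \frac{u}{5}\right) = 6 + \frac{u}{5}$)
$P{\left(b \right)} = \frac{29}{5}$ ($P{\left(b \right)} = 6 + \frac{1}{5} \left(-1\right) = 6 - \frac{1}{5} = \frac{29}{5}$)
$6 + 15 P{\left(s{\left(5 \right)} - 3 \right)} = 6 + 15 \cdot \frac{29}{5} = 6 + 87 = 93$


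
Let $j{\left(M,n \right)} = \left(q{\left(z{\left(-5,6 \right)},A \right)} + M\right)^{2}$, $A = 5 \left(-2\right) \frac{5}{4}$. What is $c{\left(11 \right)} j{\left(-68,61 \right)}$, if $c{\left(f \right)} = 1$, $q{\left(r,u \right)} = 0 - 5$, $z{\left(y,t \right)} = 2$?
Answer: $5329$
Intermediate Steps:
$A = - \frac{25}{2}$ ($A = - 10 \cdot 5 \cdot \frac{1}{4} = \left(-10\right) \frac{5}{4} = - \frac{25}{2} \approx -12.5$)
$q{\left(r,u \right)} = -5$
$j{\left(M,n \right)} = \left(-5 + M\right)^{2}$
$c{\left(11 \right)} j{\left(-68,61 \right)} = 1 \left(-5 - 68\right)^{2} = 1 \left(-73\right)^{2} = 1 \cdot 5329 = 5329$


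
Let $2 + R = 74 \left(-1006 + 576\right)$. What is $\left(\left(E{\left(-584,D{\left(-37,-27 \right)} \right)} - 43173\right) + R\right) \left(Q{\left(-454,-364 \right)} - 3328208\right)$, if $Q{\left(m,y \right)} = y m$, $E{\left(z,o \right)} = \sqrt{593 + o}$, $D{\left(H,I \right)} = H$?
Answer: $237205585240 - 6325904 \sqrt{139} \approx 2.3713 \cdot 10^{11}$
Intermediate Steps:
$Q{\left(m,y \right)} = m y$
$R = -31822$ ($R = -2 + 74 \left(-1006 + 576\right) = -2 + 74 \left(-430\right) = -2 - 31820 = -31822$)
$\left(\left(E{\left(-584,D{\left(-37,-27 \right)} \right)} - 43173\right) + R\right) \left(Q{\left(-454,-364 \right)} - 3328208\right) = \left(\left(\sqrt{593 - 37} - 43173\right) - 31822\right) \left(\left(-454\right) \left(-364\right) - 3328208\right) = \left(\left(\sqrt{556} - 43173\right) - 31822\right) \left(165256 - 3328208\right) = \left(\left(2 \sqrt{139} - 43173\right) - 31822\right) \left(-3162952\right) = \left(\left(-43173 + 2 \sqrt{139}\right) - 31822\right) \left(-3162952\right) = \left(-74995 + 2 \sqrt{139}\right) \left(-3162952\right) = 237205585240 - 6325904 \sqrt{139}$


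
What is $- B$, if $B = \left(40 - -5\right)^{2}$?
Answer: $-2025$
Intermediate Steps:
$B = 2025$ ($B = \left(40 + 5\right)^{2} = 45^{2} = 2025$)
$- B = \left(-1\right) 2025 = -2025$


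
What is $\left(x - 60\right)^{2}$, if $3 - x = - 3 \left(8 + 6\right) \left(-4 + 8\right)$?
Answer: $12321$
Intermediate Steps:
$x = 171$ ($x = 3 - - 3 \left(8 + 6\right) \left(-4 + 8\right) = 3 - - 3 \cdot 14 \cdot 4 = 3 - \left(-3\right) 56 = 3 - -168 = 3 + 168 = 171$)
$\left(x - 60\right)^{2} = \left(171 - 60\right)^{2} = 111^{2} = 12321$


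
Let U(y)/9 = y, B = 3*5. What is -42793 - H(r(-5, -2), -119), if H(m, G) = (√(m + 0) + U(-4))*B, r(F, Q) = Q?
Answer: -42253 - 15*I*√2 ≈ -42253.0 - 21.213*I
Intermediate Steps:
B = 15
U(y) = 9*y
H(m, G) = -540 + 15*√m (H(m, G) = (√(m + 0) + 9*(-4))*15 = (√m - 36)*15 = (-36 + √m)*15 = -540 + 15*√m)
-42793 - H(r(-5, -2), -119) = -42793 - (-540 + 15*√(-2)) = -42793 - (-540 + 15*(I*√2)) = -42793 - (-540 + 15*I*√2) = -42793 + (540 - 15*I*√2) = -42253 - 15*I*√2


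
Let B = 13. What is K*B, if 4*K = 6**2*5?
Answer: 585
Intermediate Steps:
K = 45 (K = (6**2*5)/4 = (36*5)/4 = (1/4)*180 = 45)
K*B = 45*13 = 585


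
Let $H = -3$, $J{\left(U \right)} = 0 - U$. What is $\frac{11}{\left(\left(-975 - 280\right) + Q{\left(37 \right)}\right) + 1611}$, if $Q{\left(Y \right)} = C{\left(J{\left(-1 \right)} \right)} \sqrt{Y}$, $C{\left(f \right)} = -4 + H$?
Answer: $\frac{3916}{124923} + \frac{77 \sqrt{37}}{124923} \approx 0.035097$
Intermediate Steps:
$J{\left(U \right)} = - U$
$C{\left(f \right)} = -7$ ($C{\left(f \right)} = -4 - 3 = -7$)
$Q{\left(Y \right)} = - 7 \sqrt{Y}$
$\frac{11}{\left(\left(-975 - 280\right) + Q{\left(37 \right)}\right) + 1611} = \frac{11}{\left(\left(-975 - 280\right) - 7 \sqrt{37}\right) + 1611} = \frac{11}{\left(-1255 - 7 \sqrt{37}\right) + 1611} = \frac{11}{356 - 7 \sqrt{37}}$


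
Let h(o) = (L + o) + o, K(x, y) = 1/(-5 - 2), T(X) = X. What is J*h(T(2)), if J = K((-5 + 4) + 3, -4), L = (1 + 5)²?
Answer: -40/7 ≈ -5.7143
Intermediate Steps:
K(x, y) = -⅐ (K(x, y) = 1/(-7) = -⅐)
L = 36 (L = 6² = 36)
J = -⅐ ≈ -0.14286
h(o) = 36 + 2*o (h(o) = (36 + o) + o = 36 + 2*o)
J*h(T(2)) = -(36 + 2*2)/7 = -(36 + 4)/7 = -⅐*40 = -40/7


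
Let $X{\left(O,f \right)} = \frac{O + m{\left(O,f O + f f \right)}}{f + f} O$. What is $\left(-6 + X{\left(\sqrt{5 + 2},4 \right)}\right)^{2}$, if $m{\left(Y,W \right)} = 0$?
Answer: $\frac{1681}{64} \approx 26.266$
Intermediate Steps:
$X{\left(O,f \right)} = \frac{O^{2}}{2 f}$ ($X{\left(O,f \right)} = \frac{O + 0}{f + f} O = \frac{O}{2 f} O = \frac{O^{2}}{2 f}$)
$\left(-6 + X{\left(\sqrt{5 + 2},4 \right)}\right)^{2} = \left(-6 + \frac{\left(\sqrt{5 + 2}\right)^{2}}{2 \cdot 4}\right)^{2} = \left(-6 + \frac{1}{2} \left(\sqrt{7}\right)^{2} \cdot \frac{1}{4}\right)^{2} = \left(-6 + \frac{1}{2} \cdot 7 \cdot \frac{1}{4}\right)^{2} = \left(-6 + \frac{7}{8}\right)^{2} = \left(- \frac{41}{8}\right)^{2} = \frac{1681}{64}$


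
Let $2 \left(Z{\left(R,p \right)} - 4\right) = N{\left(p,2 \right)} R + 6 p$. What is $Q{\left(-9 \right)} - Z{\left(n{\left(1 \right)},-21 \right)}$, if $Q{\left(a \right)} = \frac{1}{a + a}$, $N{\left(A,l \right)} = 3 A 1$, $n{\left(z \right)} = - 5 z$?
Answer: $- \frac{887}{9} \approx -98.556$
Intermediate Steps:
$N{\left(A,l \right)} = 3 A$
$Z{\left(R,p \right)} = 4 + 3 p + \frac{3 R p}{2}$ ($Z{\left(R,p \right)} = 4 + \frac{3 p R + 6 p}{2} = 4 + \frac{3 R p + 6 p}{2} = 4 + \frac{6 p + 3 R p}{2} = 4 + \left(3 p + \frac{3 R p}{2}\right) = 4 + 3 p + \frac{3 R p}{2}$)
$Q{\left(a \right)} = \frac{1}{2 a}$
$Q{\left(-9 \right)} - Z{\left(n{\left(1 \right)},-21 \right)} = \frac{1}{2 \left(-9\right)} - \left(4 + 3 \left(-21\right) + \frac{3}{2} \left(\left(-5\right) 1\right) \left(-21\right)\right) = \frac{1}{2} \left(- \frac{1}{9}\right) - \left(4 - 63 + \frac{3}{2} \left(-5\right) \left(-21\right)\right) = - \frac{1}{18} - \left(4 - 63 + \frac{315}{2}\right) = - \frac{1}{18} - \frac{197}{2} = - \frac{887}{9}$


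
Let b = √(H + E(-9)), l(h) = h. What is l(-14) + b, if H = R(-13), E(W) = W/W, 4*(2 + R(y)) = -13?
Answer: -14 + I*√17/2 ≈ -14.0 + 2.0616*I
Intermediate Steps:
R(y) = -21/4 (R(y) = -2 + (¼)*(-13) = -2 - 13/4 = -21/4)
E(W) = 1
H = -21/4 ≈ -5.2500
b = I*√17/2 (b = √(-21/4 + 1) = √(-17/4) = I*√17/2 ≈ 2.0616*I)
l(-14) + b = -14 + I*√17/2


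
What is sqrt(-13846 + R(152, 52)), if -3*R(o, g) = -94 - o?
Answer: 2*I*sqrt(3441) ≈ 117.32*I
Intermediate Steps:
R(o, g) = 94/3 + o/3 (R(o, g) = -(-94 - o)/3 = 94/3 + o/3)
sqrt(-13846 + R(152, 52)) = sqrt(-13846 + (94/3 + (1/3)*152)) = sqrt(-13846 + (94/3 + 152/3)) = sqrt(-13846 + 82) = sqrt(-13764) = 2*I*sqrt(3441)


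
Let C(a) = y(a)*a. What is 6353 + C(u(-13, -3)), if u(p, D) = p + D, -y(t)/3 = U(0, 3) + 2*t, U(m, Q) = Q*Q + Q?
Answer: 5393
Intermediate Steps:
U(m, Q) = Q + Q**2 (U(m, Q) = Q**2 + Q = Q + Q**2)
y(t) = -36 - 6*t (y(t) = -3*(3*(1 + 3) + 2*t) = -3*(3*4 + 2*t) = -3*(12 + 2*t) = -36 - 6*t)
u(p, D) = D + p
C(a) = a*(-36 - 6*a) (C(a) = (-36 - 6*a)*a = a*(-36 - 6*a))
6353 + C(u(-13, -3)) = 6353 - 6*(-3 - 13)*(6 + (-3 - 13)) = 6353 - 6*(-16)*(6 - 16) = 6353 - 6*(-16)*(-10) = 6353 - 960 = 5393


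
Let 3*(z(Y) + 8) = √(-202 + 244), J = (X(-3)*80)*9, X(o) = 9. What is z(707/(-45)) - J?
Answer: -6488 + √42/3 ≈ -6485.8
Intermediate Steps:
J = 6480 (J = (9*80)*9 = 720*9 = 6480)
z(Y) = -8 + √42/3 (z(Y) = -8 + √(-202 + 244)/3 = -8 + √42/3)
z(707/(-45)) - J = (-8 + √42/3) - 1*6480 = (-8 + √42/3) - 6480 = -6488 + √42/3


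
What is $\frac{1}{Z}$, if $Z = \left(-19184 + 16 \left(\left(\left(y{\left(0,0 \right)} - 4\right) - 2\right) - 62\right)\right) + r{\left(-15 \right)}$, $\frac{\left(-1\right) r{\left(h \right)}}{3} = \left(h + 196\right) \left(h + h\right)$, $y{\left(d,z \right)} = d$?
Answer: $- \frac{1}{3982} \approx -0.00025113$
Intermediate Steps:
$r{\left(h \right)} = - 6 h \left(196 + h\right)$ ($r{\left(h \right)} = - 3 \left(h + 196\right) \left(h + h\right) = - 3 \left(196 + h\right) 2 h = - 3 \cdot 2 h \left(196 + h\right) = - 6 h \left(196 + h\right)$)
$Z = -3982$ ($Z = \left(-19184 + 16 \left(\left(\left(0 - 4\right) - 2\right) - 62\right)\right) - - 90 \left(196 - 15\right) = \left(-19184 + 16 \left(\left(-4 - 2\right) - 62\right)\right) - \left(-90\right) 181 = \left(-19184 + 16 \left(-6 - 62\right)\right) + 16290 = \left(-19184 + 16 \left(-68\right)\right) + 16290 = \left(-19184 - 1088\right) + 16290 = -20272 + 16290 = -3982$)
$\frac{1}{Z} = \frac{1}{-3982} = - \frac{1}{3982}$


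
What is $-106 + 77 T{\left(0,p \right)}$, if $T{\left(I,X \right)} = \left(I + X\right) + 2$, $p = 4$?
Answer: $356$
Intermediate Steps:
$T{\left(I,X \right)} = 2 + I + X$
$-106 + 77 T{\left(0,p \right)} = -106 + 77 \left(2 + 0 + 4\right) = -106 + 77 \cdot 6 = -106 + 462 = 356$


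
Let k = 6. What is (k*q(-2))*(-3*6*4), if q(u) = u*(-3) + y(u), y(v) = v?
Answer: -1728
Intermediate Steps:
q(u) = -2*u (q(u) = u*(-3) + u = -3*u + u = -2*u)
(k*q(-2))*(-3*6*4) = (6*(-2*(-2)))*(-3*6*4) = (6*4)*(-18*4) = 24*(-72) = -1728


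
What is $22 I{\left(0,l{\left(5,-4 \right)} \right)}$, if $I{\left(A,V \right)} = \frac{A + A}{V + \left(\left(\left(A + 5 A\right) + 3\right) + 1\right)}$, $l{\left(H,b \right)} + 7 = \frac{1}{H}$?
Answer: $0$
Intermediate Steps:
$l{\left(H,b \right)} = -7 + \frac{1}{H}$
$I{\left(A,V \right)} = \frac{2 A}{4 + V + 6 A}$ ($I{\left(A,V \right)} = \frac{2 A}{V + \left(\left(6 A + 3\right) + 1\right)} = \frac{2 A}{V + \left(\left(3 + 6 A\right) + 1\right)} = \frac{2 A}{V + \left(4 + 6 A\right)} = \frac{2 A}{4 + V + 6 A}$)
$22 I{\left(0,l{\left(5,-4 \right)} \right)} = 22 \cdot 2 \cdot 0 \frac{1}{4 - \left(7 - \frac{1}{5}\right) + 6 \cdot 0} = 22 \cdot 2 \cdot 0 \frac{1}{4 + \left(-7 + \frac{1}{5}\right) + 0} = 22 \cdot 2 \cdot 0 \frac{1}{4 - \frac{34}{5} + 0} = 22 \cdot 2 \cdot 0 \frac{1}{- \frac{14}{5}} = 22 \cdot 2 \cdot 0 \left(- \frac{5}{14}\right) = 22 \cdot 0 = 0$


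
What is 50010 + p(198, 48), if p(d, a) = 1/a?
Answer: 2400481/48 ≈ 50010.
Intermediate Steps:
50010 + p(198, 48) = 50010 + 1/48 = 2400481/48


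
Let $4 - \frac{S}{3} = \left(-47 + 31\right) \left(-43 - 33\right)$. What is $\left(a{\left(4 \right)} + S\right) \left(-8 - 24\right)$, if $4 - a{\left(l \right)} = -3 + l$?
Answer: $116256$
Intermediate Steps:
$a{\left(l \right)} = 7 - l$ ($a{\left(l \right)} = 4 - \left(-3 + l\right) = 7 - l$)
$S = -3636$ ($S = 12 - 3 \left(-47 + 31\right) \left(-43 - 33\right) = 12 - 3 \left(\left(-16\right) \left(-76\right)\right) = 12 - 3648 = -3636$)
$\left(a{\left(4 \right)} + S\right) \left(-8 - 24\right) = \left(\left(7 - 4\right) - 3636\right) \left(-8 - 24\right) = \left(3 - 3636\right) \left(-32\right) = \left(-3633\right) \left(-32\right) = 116256$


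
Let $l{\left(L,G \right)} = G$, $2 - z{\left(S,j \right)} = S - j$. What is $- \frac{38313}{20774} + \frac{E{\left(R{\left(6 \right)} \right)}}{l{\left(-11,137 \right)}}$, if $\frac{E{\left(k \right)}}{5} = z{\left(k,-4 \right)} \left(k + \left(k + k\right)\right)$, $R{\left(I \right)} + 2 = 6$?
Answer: $- \frac{12727521}{2846038} \approx -4.472$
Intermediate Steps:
$z{\left(S,j \right)} = 2 + j - S$ ($z{\left(S,j \right)} = 2 - \left(S - j\right) = 2 + j - S$)
$R{\left(I \right)} = 4$ ($R{\left(I \right)} = -2 + 6 = 4$)
$E{\left(k \right)} = 15 k \left(-2 - k\right)$ ($E{\left(k \right)} = 5 \left(2 - 4 - k\right) \left(k + \left(k + k\right)\right) = 5 \left(-2 - k\right) \left(k + 2 k\right) = 5 \left(-2 - k\right) 3 k = 5 \cdot 3 k \left(-2 - k\right) = 15 k \left(-2 - k\right)$)
$- \frac{38313}{20774} + \frac{E{\left(R{\left(6 \right)} \right)}}{l{\left(-11,137 \right)}} = - \frac{38313}{20774} + \frac{\left(-15\right) 4 \left(2 + 4\right)}{137} = \left(-38313\right) \frac{1}{20774} + \left(-15\right) 4 \cdot 6 \cdot \frac{1}{137} = - \frac{38313}{20774} - \frac{360}{137} = - \frac{12727521}{2846038}$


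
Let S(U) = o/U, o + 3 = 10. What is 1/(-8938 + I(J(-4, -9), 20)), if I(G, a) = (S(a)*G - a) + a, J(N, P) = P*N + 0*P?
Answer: -5/44627 ≈ -0.00011204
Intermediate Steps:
o = 7 (o = -3 + 10 = 7)
S(U) = 7/U
J(N, P) = N*P (J(N, P) = N*P + 0 = N*P)
I(G, a) = 7*G/a (I(G, a) = ((7/a)*G - a) + a = (7*G/a - a) + a = (-a + 7*G/a) + a = 7*G/a)
1/(-8938 + I(J(-4, -9), 20)) = 1/(-8938 + 7*(-4*(-9))/20) = 1/(-8938 + 7*36*(1/20)) = 1/(-8938 + 63/5) = 1/(-44627/5) = -5/44627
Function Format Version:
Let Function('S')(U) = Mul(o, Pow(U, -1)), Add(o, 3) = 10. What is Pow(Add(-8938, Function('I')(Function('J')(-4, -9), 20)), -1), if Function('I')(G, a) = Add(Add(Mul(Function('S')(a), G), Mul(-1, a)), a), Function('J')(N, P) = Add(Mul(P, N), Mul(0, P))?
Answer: Rational(-5, 44627) ≈ -0.00011204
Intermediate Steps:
o = 7 (o = Add(-3, 10) = 7)
Function('S')(U) = Mul(7, Pow(U, -1))
Function('J')(N, P) = Mul(N, P) (Function('J')(N, P) = Add(Mul(N, P), 0) = Mul(N, P))
Function('I')(G, a) = Mul(7, G, Pow(a, -1)) (Function('I')(G, a) = Add(Add(Mul(Mul(7, Pow(a, -1)), G), Mul(-1, a)), a) = Add(Add(Mul(7, G, Pow(a, -1)), Mul(-1, a)), a) = Add(Add(Mul(-1, a), Mul(7, G, Pow(a, -1))), a) = Mul(7, G, Pow(a, -1)))
Pow(Add(-8938, Function('I')(Function('J')(-4, -9), 20)), -1) = Pow(Add(-8938, Mul(7, Mul(-4, -9), Pow(20, -1))), -1) = Pow(Add(-8938, Mul(7, 36, Rational(1, 20))), -1) = Pow(Add(-8938, Rational(63, 5)), -1) = Pow(Rational(-44627, 5), -1) = Rational(-5, 44627)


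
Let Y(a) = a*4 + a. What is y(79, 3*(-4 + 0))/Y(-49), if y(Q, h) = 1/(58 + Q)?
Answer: -1/33565 ≈ -2.9793e-5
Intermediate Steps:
Y(a) = 5*a (Y(a) = 4*a + a = 5*a)
y(79, 3*(-4 + 0))/Y(-49) = 1/((58 + 79)*((5*(-49)))) = 1/(137*(-245)) = (1/137)*(-1/245) = -1/33565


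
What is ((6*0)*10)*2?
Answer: 0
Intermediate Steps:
((6*0)*10)*2 = (0*10)*2 = 0*2 = 0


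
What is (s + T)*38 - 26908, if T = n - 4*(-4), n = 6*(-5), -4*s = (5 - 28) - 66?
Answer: -53189/2 ≈ -26595.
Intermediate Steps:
s = 89/4 (s = -((5 - 28) - 66)/4 = -(-23 - 66)/4 = -¼*(-89) = 89/4 ≈ 22.250)
n = -30
T = -14 (T = -30 - 4*(-4) = -30 + 16 = -14)
(s + T)*38 - 26908 = (89/4 - 14)*38 - 26908 = (33/4)*38 - 26908 = 627/2 - 26908 = -53189/2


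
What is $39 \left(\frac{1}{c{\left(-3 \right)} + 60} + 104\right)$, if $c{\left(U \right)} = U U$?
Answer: $\frac{93301}{23} \approx 4056.6$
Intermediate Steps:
$c{\left(U \right)} = U^{2}$
$39 \left(\frac{1}{c{\left(-3 \right)} + 60} + 104\right) = 39 \left(\frac{1}{\left(-3\right)^{2} + 60} + 104\right) = 39 \left(\frac{1}{9 + 60} + 104\right) = 39 \left(\frac{1}{69} + 104\right) = 39 \cdot \frac{7177}{69} = \frac{93301}{23}$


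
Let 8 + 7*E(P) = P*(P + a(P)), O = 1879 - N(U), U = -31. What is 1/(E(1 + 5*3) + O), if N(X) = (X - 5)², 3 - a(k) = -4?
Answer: 7/4441 ≈ 0.0015762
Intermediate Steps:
a(k) = 7 (a(k) = 3 - 1*(-4) = 3 + 4 = 7)
N(X) = (-5 + X)²
O = 583 (O = 1879 - (-5 - 31)² = 1879 - 1*(-36)² = 1879 - 1*1296 = 1879 - 1296 = 583)
E(P) = -8/7 + P*(7 + P)/7 (E(P) = -8/7 + (P*(P + 7))/7 = -8/7 + (P*(7 + P))/7 = -8/7 + P*(7 + P)/7)
1/(E(1 + 5*3) + O) = 1/((-8/7 + (1 + 5*3) + (1 + 5*3)²/7) + 583) = 1/((-8/7 + (1 + 15) + (1 + 15)²/7) + 583) = 1/((-8/7 + 16 + (⅐)*16²) + 583) = 1/((-8/7 + 16 + (⅐)*256) + 583) = 1/((-8/7 + 16 + 256/7) + 583) = 1/(360/7 + 583) = 1/(4441/7) = 7/4441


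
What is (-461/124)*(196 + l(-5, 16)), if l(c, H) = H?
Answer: -24433/31 ≈ -788.16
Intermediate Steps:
(-461/124)*(196 + l(-5, 16)) = (-461/124)*(196 + 16) = -461*1/124*212 = -461/124*212 = -24433/31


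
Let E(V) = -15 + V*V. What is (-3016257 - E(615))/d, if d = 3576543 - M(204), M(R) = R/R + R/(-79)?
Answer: -268162893/282547022 ≈ -0.94909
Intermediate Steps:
E(V) = -15 + V²
M(R) = 1 - R/79 (M(R) = 1 + R*(-1/79) = 1 - R/79)
d = 282547022/79 (d = 3576543 - (1 - 1/79*204) = 3576543 - (1 - 204/79) = 3576543 - 1*(-125/79) = 3576543 + 125/79 = 282547022/79 ≈ 3.5765e+6)
(-3016257 - E(615))/d = (-3016257 - (-15 + 615²))/(282547022/79) = (-3016257 - (-15 + 378225))*(79/282547022) = (-3016257 - 1*378210)*(79/282547022) = (-3016257 - 378210)*(79/282547022) = -3394467*79/282547022 = -268162893/282547022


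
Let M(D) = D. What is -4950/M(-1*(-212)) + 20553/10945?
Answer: -24910257/1160170 ≈ -21.471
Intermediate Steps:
-4950/M(-1*(-212)) + 20553/10945 = -4950/((-1*(-212))) + 20553/10945 = -4950/212 + 20553*(1/10945) = -4950*1/212 + 20553/10945 = -2475/106 + 20553/10945 = -24910257/1160170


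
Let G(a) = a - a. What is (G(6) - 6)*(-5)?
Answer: 30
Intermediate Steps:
G(a) = 0
(G(6) - 6)*(-5) = (0 - 6)*(-5) = -6*(-5) = 30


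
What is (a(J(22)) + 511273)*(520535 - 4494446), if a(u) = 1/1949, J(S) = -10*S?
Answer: -3959887378046058/1949 ≈ -2.0318e+12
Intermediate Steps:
a(u) = 1/1949
(a(J(22)) + 511273)*(520535 - 4494446) = (1/1949 + 511273)*(520535 - 4494446) = (996471078/1949)*(-3973911) = -3959887378046058/1949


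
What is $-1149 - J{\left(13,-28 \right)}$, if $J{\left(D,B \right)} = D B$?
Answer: $-785$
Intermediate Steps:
$J{\left(D,B \right)} = B D$
$-1149 - J{\left(13,-28 \right)} = -1149 - \left(-28\right) 13 = -1149 - -364 = -1149 + 364 = -785$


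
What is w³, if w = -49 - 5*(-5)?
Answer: -13824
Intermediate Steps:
w = -24 (w = -49 + 25 = -24)
w³ = (-24)³ = -13824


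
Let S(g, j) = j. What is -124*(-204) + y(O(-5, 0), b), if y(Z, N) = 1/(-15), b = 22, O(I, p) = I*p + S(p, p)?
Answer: 379439/15 ≈ 25296.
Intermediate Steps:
O(I, p) = p + I*p (O(I, p) = I*p + p = p + I*p)
y(Z, N) = -1/15
-124*(-204) + y(O(-5, 0), b) = -124*(-204) - 1/15 = 25296 - 1/15 = 379439/15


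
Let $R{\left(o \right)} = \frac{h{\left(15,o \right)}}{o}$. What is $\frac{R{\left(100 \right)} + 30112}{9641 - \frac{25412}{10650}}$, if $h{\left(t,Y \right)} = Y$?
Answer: $\frac{160351725}{51325619} \approx 3.1242$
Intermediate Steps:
$R{\left(o \right)} = 1$ ($R{\left(o \right)} = \frac{o}{o} = 1$)
$\frac{R{\left(100 \right)} + 30112}{9641 - \frac{25412}{10650}} = \frac{1 + 30112}{9641 - \frac{25412}{10650}} = \frac{30113}{9641 - \frac{12706}{5325}} = \frac{30113}{\frac{51325619}{5325}} = 30113 \cdot \frac{5325}{51325619} = \frac{160351725}{51325619}$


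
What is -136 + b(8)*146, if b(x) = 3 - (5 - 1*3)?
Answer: 10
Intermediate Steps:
b(x) = 1 (b(x) = 3 - (5 - 3) = 3 - 1*2 = 3 - 2 = 1)
-136 + b(8)*146 = -136 + 1*146 = -136 + 146 = 10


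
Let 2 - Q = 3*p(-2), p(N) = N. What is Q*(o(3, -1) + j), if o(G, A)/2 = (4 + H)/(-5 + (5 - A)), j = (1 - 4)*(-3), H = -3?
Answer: 88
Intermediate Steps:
j = 9 (j = -3*(-3) = 9)
o(G, A) = -2/A (o(G, A) = 2*((4 - 3)/(-5 + (5 - A))) = 2*(1/(-A)) = 2*(1*(-1/A)) = 2*(-1/A) = -2/A)
Q = 8 (Q = 2 - 3*(-2) = 2 - 1*(-6) = 2 + 6 = 8)
Q*(o(3, -1) + j) = 8*(-2/(-1) + 9) = 8*(-2*(-1) + 9) = 8*(2 + 9) = 8*11 = 88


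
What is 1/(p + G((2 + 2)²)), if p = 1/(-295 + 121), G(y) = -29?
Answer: -174/5047 ≈ -0.034476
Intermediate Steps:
p = -1/174 (p = 1/(-174) = -1/174 ≈ -0.0057471)
1/(p + G((2 + 2)²)) = 1/(-1/174 - 29) = 1/(-5047/174) = -174/5047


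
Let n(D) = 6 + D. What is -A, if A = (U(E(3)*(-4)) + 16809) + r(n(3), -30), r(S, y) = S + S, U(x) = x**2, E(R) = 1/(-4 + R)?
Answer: -16843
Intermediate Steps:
r(S, y) = 2*S
A = 16843 (A = ((-4/(-4 + 3))**2 + 16809) + 2*(6 + 3) = ((-4/(-1))**2 + 16809) + 2*9 = ((-1*(-4))**2 + 16809) + 18 = (4**2 + 16809) + 18 = (16 + 16809) + 18 = 16825 + 18 = 16843)
-A = -1*16843 = -16843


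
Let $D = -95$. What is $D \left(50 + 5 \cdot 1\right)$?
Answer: $-5225$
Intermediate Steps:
$D \left(50 + 5 \cdot 1\right) = - 95 \left(50 + 5 \cdot 1\right) = - 95 \left(50 + 5\right) = \left(-95\right) 55 = -5225$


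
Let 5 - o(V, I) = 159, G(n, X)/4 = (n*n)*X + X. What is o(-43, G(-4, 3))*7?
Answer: -1078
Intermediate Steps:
G(n, X) = 4*X + 4*X*n**2 (G(n, X) = 4*((n*n)*X + X) = 4*(n**2*X + X) = 4*(X*n**2 + X) = 4*(X + X*n**2) = 4*X + 4*X*n**2)
o(V, I) = -154 (o(V, I) = 5 - 1*159 = 5 - 159 = -154)
o(-43, G(-4, 3))*7 = -154*7 = -1078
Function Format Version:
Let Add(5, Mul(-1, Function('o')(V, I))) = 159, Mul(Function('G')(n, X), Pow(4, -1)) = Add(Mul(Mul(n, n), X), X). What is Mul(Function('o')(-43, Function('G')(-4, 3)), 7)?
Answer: -1078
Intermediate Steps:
Function('G')(n, X) = Add(Mul(4, X), Mul(4, X, Pow(n, 2))) (Function('G')(n, X) = Mul(4, Add(Mul(Mul(n, n), X), X)) = Mul(4, Add(Mul(Pow(n, 2), X), X)) = Mul(4, Add(Mul(X, Pow(n, 2)), X)) = Mul(4, Add(X, Mul(X, Pow(n, 2)))) = Add(Mul(4, X), Mul(4, X, Pow(n, 2))))
Function('o')(V, I) = -154 (Function('o')(V, I) = Add(5, Mul(-1, 159)) = Add(5, -159) = -154)
Mul(Function('o')(-43, Function('G')(-4, 3)), 7) = Mul(-154, 7) = -1078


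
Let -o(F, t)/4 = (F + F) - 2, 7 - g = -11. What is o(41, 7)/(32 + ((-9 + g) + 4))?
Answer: -64/9 ≈ -7.1111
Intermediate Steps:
g = 18 (g = 7 - 1*(-11) = 7 + 11 = 18)
o(F, t) = 8 - 8*F (o(F, t) = -4*((F + F) - 2) = -4*(2*F - 2) = -4*(-2 + 2*F) = 8 - 8*F)
o(41, 7)/(32 + ((-9 + g) + 4)) = (8 - 8*41)/(32 + ((-9 + 18) + 4)) = (8 - 328)/(32 + (9 + 4)) = -320/(32 + 13) = -320/45 = -320*1/45 = -64/9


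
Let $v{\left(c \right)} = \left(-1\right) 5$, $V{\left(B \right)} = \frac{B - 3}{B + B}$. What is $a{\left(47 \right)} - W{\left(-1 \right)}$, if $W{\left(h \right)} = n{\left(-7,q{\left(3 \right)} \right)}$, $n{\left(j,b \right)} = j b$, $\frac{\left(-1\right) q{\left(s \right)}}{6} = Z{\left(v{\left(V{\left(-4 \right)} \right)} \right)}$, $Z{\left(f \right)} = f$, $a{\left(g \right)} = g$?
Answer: $257$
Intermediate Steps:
$V{\left(B \right)} = \frac{-3 + B}{2 B}$
$v{\left(c \right)} = -5$
$q{\left(s \right)} = 30$ ($q{\left(s \right)} = \left(-6\right) \left(-5\right) = 30$)
$n{\left(j,b \right)} = b j$
$W{\left(h \right)} = -210$ ($W{\left(h \right)} = 30 \left(-7\right) = -210$)
$a{\left(47 \right)} - W{\left(-1 \right)} = 47 - -210 = 47 + 210 = 257$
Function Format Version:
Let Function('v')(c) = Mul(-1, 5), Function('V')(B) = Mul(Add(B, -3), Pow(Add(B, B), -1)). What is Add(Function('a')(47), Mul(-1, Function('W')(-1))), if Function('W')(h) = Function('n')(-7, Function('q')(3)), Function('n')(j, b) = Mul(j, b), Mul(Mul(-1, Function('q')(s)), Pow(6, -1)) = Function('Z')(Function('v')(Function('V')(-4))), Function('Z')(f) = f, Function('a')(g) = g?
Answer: 257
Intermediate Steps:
Function('V')(B) = Mul(Rational(1, 2), Pow(B, -1), Add(-3, B)) (Function('V')(B) = Mul(Add(-3, B), Pow(Mul(2, B), -1)) = Mul(Add(-3, B), Mul(Rational(1, 2), Pow(B, -1))) = Mul(Rational(1, 2), Pow(B, -1), Add(-3, B)))
Function('v')(c) = -5
Function('q')(s) = 30 (Function('q')(s) = Mul(-6, -5) = 30)
Function('n')(j, b) = Mul(b, j)
Function('W')(h) = -210 (Function('W')(h) = Mul(30, -7) = -210)
Add(Function('a')(47), Mul(-1, Function('W')(-1))) = Add(47, Mul(-1, -210)) = Add(47, 210) = 257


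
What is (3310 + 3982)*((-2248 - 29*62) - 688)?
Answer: -34520328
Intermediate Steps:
(3310 + 3982)*((-2248 - 29*62) - 688) = 7292*((-2248 - 1*1798) - 688) = 7292*((-2248 - 1798) - 688) = 7292*(-4046 - 688) = 7292*(-4734) = -34520328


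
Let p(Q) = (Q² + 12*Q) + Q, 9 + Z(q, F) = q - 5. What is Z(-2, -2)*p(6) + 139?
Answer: -1685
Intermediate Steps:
Z(q, F) = -14 + q (Z(q, F) = -9 + (q - 5) = -9 + (-5 + q) = -14 + q)
p(Q) = Q² + 13*Q
Z(-2, -2)*p(6) + 139 = (-14 - 2)*(6*(13 + 6)) + 139 = -96*19 + 139 = -16*114 + 139 = -1824 + 139 = -1685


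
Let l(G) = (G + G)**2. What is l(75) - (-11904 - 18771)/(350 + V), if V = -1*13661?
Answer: 99822275/4437 ≈ 22498.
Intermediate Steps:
V = -13661
l(G) = 4*G**2 (l(G) = (2*G)**2 = 4*G**2)
l(75) - (-11904 - 18771)/(350 + V) = 4*75**2 - (-11904 - 18771)/(350 - 13661) = 4*5625 - (-30675)/(-13311) = 22500 - (-30675)*(-1)/13311 = 22500 - 1*10225/4437 = 22500 - 10225/4437 = 99822275/4437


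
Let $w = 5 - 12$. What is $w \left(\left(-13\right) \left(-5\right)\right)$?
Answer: $-455$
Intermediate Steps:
$w = -7$ ($w = 5 - 12 = -7$)
$w \left(\left(-13\right) \left(-5\right)\right) = - 7 \left(\left(-13\right) \left(-5\right)\right) = \left(-7\right) 65 = -455$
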